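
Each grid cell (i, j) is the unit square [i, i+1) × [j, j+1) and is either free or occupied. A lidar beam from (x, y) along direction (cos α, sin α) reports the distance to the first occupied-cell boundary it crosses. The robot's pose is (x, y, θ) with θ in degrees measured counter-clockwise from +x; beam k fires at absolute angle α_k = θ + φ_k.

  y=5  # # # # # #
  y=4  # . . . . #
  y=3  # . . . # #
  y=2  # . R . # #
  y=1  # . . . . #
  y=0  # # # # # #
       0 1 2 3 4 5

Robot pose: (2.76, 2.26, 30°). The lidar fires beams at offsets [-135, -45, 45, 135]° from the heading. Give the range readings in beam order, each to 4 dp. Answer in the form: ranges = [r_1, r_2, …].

ranges = [1.3044, 2.3190, 2.8367, 1.8221]

beam 1: φ=-135°, α=255°
  direction (-0.2588, -0.9659); cell (2,2); t to first gridline: x 2.9364, y 0.2692 (then +3.8637 / +1.0353)
    (2,1) via y @ 0.2692
    (2,0) via y @ 1.3044  # hit
  → r_1 = 1.3044
beam 2: φ=-45°, α=345°
  direction (0.9659, -0.2588); cell (2,2); t to first gridline: x 0.2485, y 1.0046 (then +1.0353 / +3.8637)
    (3,2) via x @ 0.2485
    (3,1) via y @ 1.0046
    (4,1) via x @ 1.2837
    (5,1) via x @ 2.3190  # hit
  → r_2 = 2.3190
beam 3: φ=45°, α=75°
  direction (0.2588, 0.9659); cell (2,2); t to first gridline: x 0.9273, y 0.7661 (then +3.8637 / +1.0353)
    (2,3) via y @ 0.7661
    (3,3) via x @ 0.9273
    (3,4) via y @ 1.8014
    (3,5) via y @ 2.8367  # hit
  → r_3 = 2.8367
beam 4: φ=135°, α=165°
  direction (-0.9659, 0.2588); cell (2,2); t to first gridline: x 0.7868, y 2.8591 (then +1.0353 / +3.8637)
    (1,2) via x @ 0.7868
    (0,2) via x @ 1.8221  # hit
  → r_4 = 1.8221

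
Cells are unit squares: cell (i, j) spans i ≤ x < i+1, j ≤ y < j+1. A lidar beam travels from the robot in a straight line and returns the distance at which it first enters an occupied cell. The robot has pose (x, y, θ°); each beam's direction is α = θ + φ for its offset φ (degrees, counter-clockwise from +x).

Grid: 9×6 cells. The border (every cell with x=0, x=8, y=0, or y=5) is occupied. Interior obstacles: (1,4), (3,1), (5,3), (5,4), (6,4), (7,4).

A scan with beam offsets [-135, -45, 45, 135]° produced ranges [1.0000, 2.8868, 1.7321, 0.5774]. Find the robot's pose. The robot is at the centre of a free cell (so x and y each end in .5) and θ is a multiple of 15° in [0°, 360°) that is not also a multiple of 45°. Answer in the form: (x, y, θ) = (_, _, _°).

The pose lattice has 22·16 = 352 candidates. Test each by forward raycasting.
  (4.5, 2.5, 210°): beam 1 = 1.9319 ≠ 1.0000 ✗
  (7.5, 2.5, 240°): beam 1 = 1.5529 ≠ 1.0000 ✗
  (7.5, 3.5, 345°): beam 1 = 4.0415 ≠ 1.0000 ✗
  …
  (4.5, 3.5, 195°): r_1=1.0000, r_2=2.8868, r_3=1.7321, r_4=0.5774 — all match ✓
Only this pose fits every beam.

(x, y, θ) = (4.5, 3.5, 195°)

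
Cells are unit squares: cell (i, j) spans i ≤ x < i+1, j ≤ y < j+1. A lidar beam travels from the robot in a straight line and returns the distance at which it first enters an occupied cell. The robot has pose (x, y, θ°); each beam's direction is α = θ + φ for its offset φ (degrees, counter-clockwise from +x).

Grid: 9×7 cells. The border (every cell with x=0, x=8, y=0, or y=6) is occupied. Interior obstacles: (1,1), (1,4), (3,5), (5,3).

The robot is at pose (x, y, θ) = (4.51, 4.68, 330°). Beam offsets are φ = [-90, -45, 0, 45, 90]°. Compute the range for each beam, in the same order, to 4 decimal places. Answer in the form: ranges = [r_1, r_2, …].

ranges = [4.2493, 3.8098, 1.3600, 3.6131, 1.5242]

beam 1: φ=-90°, α=240°
  dir = (cos 240°, sin 240°) = (-0.5000, -0.8660); from cell (4,4)
  next x-line at t=1.0200, next y-line at t=0.7852; Δt_x=2.0000, Δt_y=1.1547
    y: enter (4,3) at t=0.7852
    x: enter (3,3) at t=1.0200
    y: enter (3,2) at t=1.9399
    x: enter (2,2) at t=3.0200
    y: enter (2,1) at t=3.0946
    y: enter (2,0) at t=4.2493 ← occupied
  → r_1 = 4.2493
beam 2: φ=-45°, α=285°
  dir = (cos 285°, sin 285°) = (0.2588, -0.9659); from cell (4,4)
  next x-line at t=1.8932, next y-line at t=0.7040; Δt_x=3.8637, Δt_y=1.0353
    y: enter (4,3) at t=0.7040
    y: enter (4,2) at t=1.7393
    x: enter (5,2) at t=1.8932
    y: enter (5,1) at t=2.7745
    y: enter (5,0) at t=3.8098 ← occupied
  → r_2 = 3.8098
beam 3: φ=0°, α=330°
  dir = (cos 330°, sin 330°) = (0.8660, -0.5000); from cell (4,4)
  next x-line at t=0.5658, next y-line at t=1.3600; Δt_x=1.1547, Δt_y=2.0000
    x: enter (5,4) at t=0.5658
    y: enter (5,3) at t=1.3600 ← occupied
  → r_3 = 1.3600
beam 4: φ=45°, α=15°
  dir = (cos 15°, sin 15°) = (0.9659, 0.2588); from cell (4,4)
  next x-line at t=0.5073, next y-line at t=1.2364; Δt_x=1.0353, Δt_y=3.8637
    x: enter (5,4) at t=0.5073
    y: enter (5,5) at t=1.2364
    x: enter (6,5) at t=1.5426
    x: enter (7,5) at t=2.5778
    x: enter (8,5) at t=3.6131 ← occupied
  → r_4 = 3.6131
beam 5: φ=90°, α=60°
  dir = (cos 60°, sin 60°) = (0.5000, 0.8660); from cell (4,4)
  next x-line at t=0.9800, next y-line at t=0.3695; Δt_x=2.0000, Δt_y=1.1547
    y: enter (4,5) at t=0.3695
    x: enter (5,5) at t=0.9800
    y: enter (5,6) at t=1.5242 ← occupied
  → r_5 = 1.5242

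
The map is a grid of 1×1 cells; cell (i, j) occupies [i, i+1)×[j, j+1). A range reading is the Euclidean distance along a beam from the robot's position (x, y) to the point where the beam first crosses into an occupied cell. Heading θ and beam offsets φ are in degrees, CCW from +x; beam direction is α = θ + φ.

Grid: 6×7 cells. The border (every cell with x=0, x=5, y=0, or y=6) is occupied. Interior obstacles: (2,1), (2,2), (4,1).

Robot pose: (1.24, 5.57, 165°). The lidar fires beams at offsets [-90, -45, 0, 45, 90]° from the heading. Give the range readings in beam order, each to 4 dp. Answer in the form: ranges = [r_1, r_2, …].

beam 1: φ=-90°, α=75°
  cosα=0.2588 sinα=0.9659 | (1,5) | tMaxX 2.9364 tMaxY 0.4452 | tΔX 3.8637 tΔY 1.0353
    t=0.4452 [y] (1,6) — stop
  → r_1 = 0.4452
beam 2: φ=-45°, α=120°
  cosα=-0.5000 sinα=0.8660 | (1,5) | tMaxX 0.4800 tMaxY 0.4965 | tΔX 2.0000 tΔY 1.1547
    t=0.4800 [x] (0,5) — stop
  → r_2 = 0.4800
beam 3: φ=0°, α=165°
  cosα=-0.9659 sinα=0.2588 | (1,5) | tMaxX 0.2485 tMaxY 1.6614 | tΔX 1.0353 tΔY 3.8637
    t=0.2485 [x] (0,5) — stop
  → r_3 = 0.2485
beam 4: φ=45°, α=210°
  cosα=-0.8660 sinα=-0.5000 | (1,5) | tMaxX 0.2771 tMaxY 1.1400 | tΔX 1.1547 tΔY 2.0000
    t=0.2771 [x] (0,5) — stop
  → r_4 = 0.2771
beam 5: φ=90°, α=255°
  cosα=-0.2588 sinα=-0.9659 | (1,5) | tMaxX 0.9273 tMaxY 0.5901 | tΔX 3.8637 tΔY 1.0353
    t=0.5901 [y] (1,4)
    t=0.9273 [x] (0,4) — stop
  → r_5 = 0.9273

ranges = [0.4452, 0.4800, 0.2485, 0.2771, 0.9273]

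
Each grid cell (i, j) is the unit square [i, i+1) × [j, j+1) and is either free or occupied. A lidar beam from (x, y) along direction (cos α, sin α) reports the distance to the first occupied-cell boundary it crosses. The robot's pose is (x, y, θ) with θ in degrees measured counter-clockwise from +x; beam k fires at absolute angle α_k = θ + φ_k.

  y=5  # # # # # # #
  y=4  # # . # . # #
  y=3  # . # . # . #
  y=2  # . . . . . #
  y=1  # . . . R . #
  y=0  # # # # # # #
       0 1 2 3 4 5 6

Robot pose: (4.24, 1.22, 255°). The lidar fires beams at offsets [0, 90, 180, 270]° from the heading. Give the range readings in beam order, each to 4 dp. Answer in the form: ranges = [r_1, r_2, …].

beam 1: φ=0°, α=255°
  cosα=-0.2588 sinα=-0.9659 | (4,1) | tMaxX 0.9273 tMaxY 0.2278 | tΔX 3.8637 tΔY 1.0353
    t=0.2278 [y] (4,0) — stop
  → r_1 = 0.2278
beam 2: φ=90°, α=345°
  cosα=0.9659 sinα=-0.2588 | (4,1) | tMaxX 0.7868 tMaxY 0.8500 | tΔX 1.0353 tΔY 3.8637
    t=0.7868 [x] (5,1)
    t=0.8500 [y] (5,0) — stop
  → r_2 = 0.8500
beam 3: φ=180°, α=75°
  cosα=0.2588 sinα=0.9659 | (4,1) | tMaxX 2.9364 tMaxY 0.8075 | tΔX 3.8637 tΔY 1.0353
    t=0.8075 [y] (4,2)
    t=1.8428 [y] (4,3) — stop
  → r_3 = 1.8428
beam 4: φ=270°, α=165°
  cosα=-0.9659 sinα=0.2588 | (4,1) | tMaxX 0.2485 tMaxY 3.0137 | tΔX 1.0353 tΔY 3.8637
    t=0.2485 [x] (3,1)
    t=1.2837 [x] (2,1)
    t=2.3190 [x] (1,1)
    t=3.0137 [y] (1,2)
    t=3.3543 [x] (0,2) — stop
  → r_4 = 3.3543

ranges = [0.2278, 0.8500, 1.8428, 3.3543]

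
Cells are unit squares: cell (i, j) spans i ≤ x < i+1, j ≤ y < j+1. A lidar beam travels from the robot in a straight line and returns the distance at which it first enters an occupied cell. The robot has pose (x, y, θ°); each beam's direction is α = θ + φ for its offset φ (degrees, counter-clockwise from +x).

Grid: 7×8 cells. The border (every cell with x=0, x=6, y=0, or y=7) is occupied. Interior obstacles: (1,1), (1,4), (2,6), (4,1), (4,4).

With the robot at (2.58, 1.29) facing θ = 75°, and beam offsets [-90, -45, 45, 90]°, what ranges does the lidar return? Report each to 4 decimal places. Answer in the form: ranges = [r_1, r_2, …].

beam 1: φ=-90°, α=345°
  direction (0.9659, -0.2588); cell (2,1); t to first gridline: x 0.4348, y 1.1205 (then +1.0353 / +3.8637)
    (3,1) via x @ 0.4348
    (3,0) via y @ 1.1205  # hit
  → r_1 = 1.1205
beam 2: φ=-45°, α=30°
  direction (0.8660, 0.5000); cell (2,1); t to first gridline: x 0.4850, y 1.4200 (then +1.1547 / +2.0000)
    (3,1) via x @ 0.4850
    (3,2) via y @ 1.4200
    (4,2) via x @ 1.6397
    (5,2) via x @ 2.7944
    (5,3) via y @ 3.4200
    (6,3) via x @ 3.9491  # hit
  → r_2 = 3.9491
beam 3: φ=45°, α=120°
  direction (-0.5000, 0.8660); cell (2,1); t to first gridline: x 1.1600, y 0.8198 (then +2.0000 / +1.1547)
    (2,2) via y @ 0.8198
    (1,2) via x @ 1.1600
    (1,3) via y @ 1.9745
    (1,4) via y @ 3.1292  # hit
  → r_3 = 3.1292
beam 4: φ=90°, α=165°
  direction (-0.9659, 0.2588); cell (2,1); t to first gridline: x 0.6005, y 2.7432 (then +1.0353 / +3.8637)
    (1,1) via x @ 0.6005  # hit
  → r_4 = 0.6005

ranges = [1.1205, 3.9491, 3.1292, 0.6005]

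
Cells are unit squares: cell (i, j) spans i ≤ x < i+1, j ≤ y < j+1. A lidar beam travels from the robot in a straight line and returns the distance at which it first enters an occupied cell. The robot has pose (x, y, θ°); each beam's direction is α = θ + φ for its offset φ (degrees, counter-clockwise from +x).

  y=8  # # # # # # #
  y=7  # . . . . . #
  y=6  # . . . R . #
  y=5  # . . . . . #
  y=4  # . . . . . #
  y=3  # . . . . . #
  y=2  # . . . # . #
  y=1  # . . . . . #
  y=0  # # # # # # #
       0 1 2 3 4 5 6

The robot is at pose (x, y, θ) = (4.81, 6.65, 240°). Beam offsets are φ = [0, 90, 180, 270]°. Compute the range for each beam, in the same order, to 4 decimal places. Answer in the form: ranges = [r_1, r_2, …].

beam 1: φ=0°, α=240°
  d=(-0.5000,-0.8660)  start (4,6)  tX=1.6200 tY=0.7506  stride 1/|dx|=2.0000 1/|dy|=1.1547
    cross y-line → (4,5), t=0.7506
    cross x-line → (3,5), t=1.6200
    cross y-line → (3,4), t=1.9053
    cross y-line → (3,3), t=3.0600
    cross x-line → (2,3), t=3.6200
    cross y-line → (2,2), t=4.2147
    cross y-line → (2,1), t=5.3694
    cross x-line → (1,1), t=5.6200
    cross y-line → (1,0), t=6.5241 (wall)
  → r_1 = 6.5241
beam 2: φ=90°, α=330°
  d=(0.8660,-0.5000)  start (4,6)  tX=0.2194 tY=1.3000  stride 1/|dx|=1.1547 1/|dy|=2.0000
    cross x-line → (5,6), t=0.2194
    cross y-line → (5,5), t=1.3000
    cross x-line → (6,5), t=1.3741 (wall)
  → r_2 = 1.3741
beam 3: φ=180°, α=60°
  d=(0.5000,0.8660)  start (4,6)  tX=0.3800 tY=0.4041  stride 1/|dx|=2.0000 1/|dy|=1.1547
    cross x-line → (5,6), t=0.3800
    cross y-line → (5,7), t=0.4041
    cross y-line → (5,8), t=1.5588 (wall)
  → r_3 = 1.5588
beam 4: φ=270°, α=150°
  d=(-0.8660,0.5000)  start (4,6)  tX=0.9353 tY=0.7000  stride 1/|dx|=1.1547 1/|dy|=2.0000
    cross y-line → (4,7), t=0.7000
    cross x-line → (3,7), t=0.9353
    cross x-line → (2,7), t=2.0900
    cross y-line → (2,8), t=2.7000 (wall)
  → r_4 = 2.7000

ranges = [6.5241, 1.3741, 1.5588, 2.7000]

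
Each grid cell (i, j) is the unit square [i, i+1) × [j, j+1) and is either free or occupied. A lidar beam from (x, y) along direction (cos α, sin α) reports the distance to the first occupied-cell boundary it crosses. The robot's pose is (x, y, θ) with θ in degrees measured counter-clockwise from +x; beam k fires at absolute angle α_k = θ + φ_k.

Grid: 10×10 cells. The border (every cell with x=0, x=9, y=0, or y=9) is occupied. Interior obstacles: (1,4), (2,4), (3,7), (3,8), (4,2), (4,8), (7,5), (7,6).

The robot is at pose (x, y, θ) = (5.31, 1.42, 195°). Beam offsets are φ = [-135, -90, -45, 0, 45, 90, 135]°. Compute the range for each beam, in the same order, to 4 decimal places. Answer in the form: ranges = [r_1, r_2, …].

beam 1: φ=-135°, α=60°
  d=(0.5000,0.8660)  start (5,1)  tX=1.3800 tY=0.6697  stride 1/|dx|=2.0000 1/|dy|=1.1547
    cross y-line → (5,2), t=0.6697
    cross x-line → (6,2), t=1.3800
    cross y-line → (6,3), t=1.8244
    cross y-line → (6,4), t=2.9791
    cross x-line → (7,4), t=3.3800
    cross y-line → (7,5), t=4.1338 (wall)
  → r_1 = 4.1338
beam 2: φ=-90°, α=105°
  d=(-0.2588,0.9659)  start (5,1)  tX=1.1977 tY=0.6005  stride 1/|dx|=3.8637 1/|dy|=1.0353
    cross y-line → (5,2), t=0.6005
    cross x-line → (4,2), t=1.1977 (wall)
  → r_2 = 1.1977
beam 3: φ=-45°, α=150°
  d=(-0.8660,0.5000)  start (5,1)  tX=0.3580 tY=1.1600  stride 1/|dx|=1.1547 1/|dy|=2.0000
    cross x-line → (4,1), t=0.3580
    cross y-line → (4,2), t=1.1600 (wall)
  → r_3 = 1.1600
beam 4: φ=0°, α=195°
  d=(-0.9659,-0.2588)  start (5,1)  tX=0.3209 tY=1.6228  stride 1/|dx|=1.0353 1/|dy|=3.8637
    cross x-line → (4,1), t=0.3209
    cross x-line → (3,1), t=1.3562
    cross y-line → (3,0), t=1.6228 (wall)
  → r_4 = 1.6228
beam 5: φ=45°, α=240°
  d=(-0.5000,-0.8660)  start (5,1)  tX=0.6200 tY=0.4850  stride 1/|dx|=2.0000 1/|dy|=1.1547
    cross y-line → (5,0), t=0.4850 (wall)
  → r_5 = 0.4850
beam 6: φ=90°, α=285°
  d=(0.2588,-0.9659)  start (5,1)  tX=2.6660 tY=0.4348  stride 1/|dx|=3.8637 1/|dy|=1.0353
    cross y-line → (5,0), t=0.4348 (wall)
  → r_6 = 0.4348
beam 7: φ=135°, α=330°
  d=(0.8660,-0.5000)  start (5,1)  tX=0.7967 tY=0.8400  stride 1/|dx|=1.1547 1/|dy|=2.0000
    cross x-line → (6,1), t=0.7967
    cross y-line → (6,0), t=0.8400 (wall)
  → r_7 = 0.8400

ranges = [4.1338, 1.1977, 1.1600, 1.6228, 0.4850, 0.4348, 0.8400]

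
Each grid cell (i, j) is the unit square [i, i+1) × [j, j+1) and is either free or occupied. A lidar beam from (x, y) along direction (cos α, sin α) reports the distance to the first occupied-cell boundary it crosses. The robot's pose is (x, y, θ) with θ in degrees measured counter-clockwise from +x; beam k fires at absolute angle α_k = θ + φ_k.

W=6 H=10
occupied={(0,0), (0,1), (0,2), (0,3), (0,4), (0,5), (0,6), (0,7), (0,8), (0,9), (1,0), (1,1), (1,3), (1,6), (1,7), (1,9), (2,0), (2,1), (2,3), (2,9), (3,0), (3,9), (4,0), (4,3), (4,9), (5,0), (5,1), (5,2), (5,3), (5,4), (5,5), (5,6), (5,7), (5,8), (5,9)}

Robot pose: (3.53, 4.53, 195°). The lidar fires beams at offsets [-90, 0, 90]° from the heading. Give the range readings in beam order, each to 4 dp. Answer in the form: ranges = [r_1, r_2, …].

beam 1: φ=-90°, α=105°
  dir = (cos 105°, sin 105°) = (-0.2588, 0.9659); from cell (3,4)
  next x-line at t=2.0478, next y-line at t=0.4866; Δt_x=3.8637, Δt_y=1.0353
    y: enter (3,5) at t=0.4866
    y: enter (3,6) at t=1.5219
    x: enter (2,6) at t=2.0478
    y: enter (2,7) at t=2.5571
    y: enter (2,8) at t=3.5924
    y: enter (2,9) at t=4.6277 ← occupied
  → r_1 = 4.6277
beam 2: φ=0°, α=195°
  dir = (cos 195°, sin 195°) = (-0.9659, -0.2588); from cell (3,4)
  next x-line at t=0.5487, next y-line at t=2.0478; Δt_x=1.0353, Δt_y=3.8637
    x: enter (2,4) at t=0.5487
    x: enter (1,4) at t=1.5840
    y: enter (1,3) at t=2.0478 ← occupied
  → r_2 = 2.0478
beam 3: φ=90°, α=285°
  dir = (cos 285°, sin 285°) = (0.2588, -0.9659); from cell (3,4)
  next x-line at t=1.8159, next y-line at t=0.5487; Δt_x=3.8637, Δt_y=1.0353
    y: enter (3,3) at t=0.5487
    y: enter (3,2) at t=1.5840
    x: enter (4,2) at t=1.8159
    y: enter (4,1) at t=2.6192
    y: enter (4,0) at t=3.6545 ← occupied
  → r_3 = 3.6545

ranges = [4.6277, 2.0478, 3.6545]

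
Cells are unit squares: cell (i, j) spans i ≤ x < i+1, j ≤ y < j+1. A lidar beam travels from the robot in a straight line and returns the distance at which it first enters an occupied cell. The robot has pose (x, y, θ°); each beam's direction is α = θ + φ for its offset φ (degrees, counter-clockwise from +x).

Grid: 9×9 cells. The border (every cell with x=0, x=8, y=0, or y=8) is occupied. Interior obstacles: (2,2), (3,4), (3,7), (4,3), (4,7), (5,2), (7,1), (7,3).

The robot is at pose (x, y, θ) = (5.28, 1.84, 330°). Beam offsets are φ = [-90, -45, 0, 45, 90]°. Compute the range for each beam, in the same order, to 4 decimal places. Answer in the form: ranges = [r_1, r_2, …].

beam 1: φ=-90°, α=240°
  direction (-0.5000, -0.8660); cell (5,1); t to first gridline: x 0.5600, y 0.9699 (then +2.0000 / +1.1547)
    (4,1) via x @ 0.5600
    (4,0) via y @ 0.9699  # hit
  → r_1 = 0.9699
beam 2: φ=-45°, α=285°
  direction (0.2588, -0.9659); cell (5,1); t to first gridline: x 2.7819, y 0.8696 (then +3.8637 / +1.0353)
    (5,0) via y @ 0.8696  # hit
  → r_2 = 0.8696
beam 3: φ=0°, α=330°
  direction (0.8660, -0.5000); cell (5,1); t to first gridline: x 0.8314, y 1.6800 (then +1.1547 / +2.0000)
    (6,1) via x @ 0.8314
    (6,0) via y @ 1.6800  # hit
  → r_3 = 1.6800
beam 4: φ=45°, α=15°
  direction (0.9659, 0.2588); cell (5,1); t to first gridline: x 0.7454, y 0.6182 (then +1.0353 / +3.8637)
    (5,2) via y @ 0.6182  # hit
  → r_4 = 0.6182
beam 5: φ=90°, α=60°
  direction (0.5000, 0.8660); cell (5,1); t to first gridline: x 1.4400, y 0.1848 (then +2.0000 / +1.1547)
    (5,2) via y @ 0.1848  # hit
  → r_5 = 0.1848

ranges = [0.9699, 0.8696, 1.6800, 0.6182, 0.1848]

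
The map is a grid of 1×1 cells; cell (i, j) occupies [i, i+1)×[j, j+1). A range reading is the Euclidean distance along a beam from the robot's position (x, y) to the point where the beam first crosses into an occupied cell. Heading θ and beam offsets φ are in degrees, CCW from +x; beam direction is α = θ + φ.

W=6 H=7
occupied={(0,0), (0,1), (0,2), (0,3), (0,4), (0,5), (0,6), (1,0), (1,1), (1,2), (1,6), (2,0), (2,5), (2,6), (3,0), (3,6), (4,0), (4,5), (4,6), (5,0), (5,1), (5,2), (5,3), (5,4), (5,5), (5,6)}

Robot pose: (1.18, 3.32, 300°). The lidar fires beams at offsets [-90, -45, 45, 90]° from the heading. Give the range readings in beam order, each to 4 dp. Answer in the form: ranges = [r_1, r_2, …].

ranges = [0.2078, 0.3313, 3.9548, 3.3600]

beam 1: φ=-90°, α=210°
  direction (-0.8660, -0.5000); cell (1,3); t to first gridline: x 0.2078, y 0.6400 (then +1.1547 / +2.0000)
    (0,3) via x @ 0.2078  # hit
  → r_1 = 0.2078
beam 2: φ=-45°, α=255°
  direction (-0.2588, -0.9659); cell (1,3); t to first gridline: x 0.6955, y 0.3313 (then +3.8637 / +1.0353)
    (1,2) via y @ 0.3313  # hit
  → r_2 = 0.3313
beam 3: φ=45°, α=345°
  direction (0.9659, -0.2588); cell (1,3); t to first gridline: x 0.8489, y 1.2364 (then +1.0353 / +3.8637)
    (2,3) via x @ 0.8489
    (2,2) via y @ 1.2364
    (3,2) via x @ 1.8842
    (4,2) via x @ 2.9195
    (5,2) via x @ 3.9548  # hit
  → r_3 = 3.9548
beam 4: φ=90°, α=30°
  direction (0.8660, 0.5000); cell (1,3); t to first gridline: x 0.9469, y 1.3600 (then +1.1547 / +2.0000)
    (2,3) via x @ 0.9469
    (2,4) via y @ 1.3600
    (3,4) via x @ 2.1016
    (4,4) via x @ 3.2563
    (4,5) via y @ 3.3600  # hit
  → r_4 = 3.3600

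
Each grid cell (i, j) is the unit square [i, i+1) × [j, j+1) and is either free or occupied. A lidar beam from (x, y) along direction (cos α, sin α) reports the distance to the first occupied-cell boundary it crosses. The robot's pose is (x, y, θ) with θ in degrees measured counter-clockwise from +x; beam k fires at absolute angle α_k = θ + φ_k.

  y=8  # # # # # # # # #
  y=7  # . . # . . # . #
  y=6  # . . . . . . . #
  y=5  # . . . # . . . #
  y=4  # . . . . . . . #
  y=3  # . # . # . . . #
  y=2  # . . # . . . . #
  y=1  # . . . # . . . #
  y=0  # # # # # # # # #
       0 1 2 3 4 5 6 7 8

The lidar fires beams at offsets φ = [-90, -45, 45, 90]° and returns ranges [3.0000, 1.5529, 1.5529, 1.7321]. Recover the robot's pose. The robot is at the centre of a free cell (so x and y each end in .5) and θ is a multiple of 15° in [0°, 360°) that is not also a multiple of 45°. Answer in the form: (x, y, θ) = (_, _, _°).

Candidates: 42 free-cell centres × 16 headings = 672 poses. Raycast each; keep the one whose scan matches to 4 dp.
  (7.5, 1.5, 300°): beam 1 = 1.0000 ≠ 3.0000 ✗
  (3.5, 4.5, 345°): beam 1 = 1.5529 ≠ 3.0000 ✗
  (3.5, 1.5, 345°): beam 1 = 0.5176 ≠ 3.0000 ✗
  …
  (2.5, 5.5, 330°): r_1=3.0000, r_2=1.5529, r_3=1.5529, r_4=1.7321 — all match ✓
Unique over the lattice → pose = (2.5, 5.5, 330°).

(x, y, θ) = (2.5, 5.5, 330°)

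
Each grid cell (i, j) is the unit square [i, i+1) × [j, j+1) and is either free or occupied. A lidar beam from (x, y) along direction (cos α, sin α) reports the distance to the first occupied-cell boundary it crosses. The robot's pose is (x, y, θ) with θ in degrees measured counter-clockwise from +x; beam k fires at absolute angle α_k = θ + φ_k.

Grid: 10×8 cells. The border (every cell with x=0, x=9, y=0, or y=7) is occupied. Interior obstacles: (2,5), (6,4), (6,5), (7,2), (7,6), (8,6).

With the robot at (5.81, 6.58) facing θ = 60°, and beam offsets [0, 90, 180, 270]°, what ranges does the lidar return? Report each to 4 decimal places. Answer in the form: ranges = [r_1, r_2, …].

ranges = [0.4850, 0.8400, 6.4432, 1.1600]

beam 1: φ=0°, α=60°
  cosα=0.5000 sinα=0.8660 | (5,6) | tMaxX 0.3800 tMaxY 0.4850 | tΔX 2.0000 tΔY 1.1547
    t=0.3800 [x] (6,6)
    t=0.4850 [y] (6,7) — stop
  → r_1 = 0.4850
beam 2: φ=90°, α=150°
  cosα=-0.8660 sinα=0.5000 | (5,6) | tMaxX 0.9353 tMaxY 0.8400 | tΔX 1.1547 tΔY 2.0000
    t=0.8400 [y] (5,7) — stop
  → r_2 = 0.8400
beam 3: φ=180°, α=240°
  cosα=-0.5000 sinα=-0.8660 | (5,6) | tMaxX 1.6200 tMaxY 0.6697 | tΔX 2.0000 tΔY 1.1547
    t=0.6697 [y] (5,5)
    t=1.6200 [x] (4,5)
    t=1.8244 [y] (4,4)
    t=2.9791 [y] (4,3)
    t=3.6200 [x] (3,3)
    t=4.1338 [y] (3,2)
    t=5.2885 [y] (3,1)
    t=5.6200 [x] (2,1)
    t=6.4432 [y] (2,0) — stop
  → r_3 = 6.4432
beam 4: φ=270°, α=330°
  cosα=0.8660 sinα=-0.5000 | (5,6) | tMaxX 0.2194 tMaxY 1.1600 | tΔX 1.1547 tΔY 2.0000
    t=0.2194 [x] (6,6)
    t=1.1600 [y] (6,5) — stop
  → r_4 = 1.1600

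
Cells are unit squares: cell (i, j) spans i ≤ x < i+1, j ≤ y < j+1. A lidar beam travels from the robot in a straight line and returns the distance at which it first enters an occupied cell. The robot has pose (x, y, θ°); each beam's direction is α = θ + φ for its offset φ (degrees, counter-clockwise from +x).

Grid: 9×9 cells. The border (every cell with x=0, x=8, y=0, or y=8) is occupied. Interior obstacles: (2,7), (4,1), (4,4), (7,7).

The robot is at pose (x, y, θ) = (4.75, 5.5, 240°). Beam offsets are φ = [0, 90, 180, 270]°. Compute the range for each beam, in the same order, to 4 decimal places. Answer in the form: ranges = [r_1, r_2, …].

ranges = [0.5774, 3.7528, 2.8868, 3.0000]

beam 1: φ=0°, α=240°
  dir = (cos 240°, sin 240°) = (-0.5000, -0.8660); from cell (4,5)
  next x-line at t=1.5000, next y-line at t=0.5774; Δt_x=2.0000, Δt_y=1.1547
    y: enter (4,4) at t=0.5774 ← occupied
  → r_1 = 0.5774
beam 2: φ=90°, α=330°
  dir = (cos 330°, sin 330°) = (0.8660, -0.5000); from cell (4,5)
  next x-line at t=0.2887, next y-line at t=1.0000; Δt_x=1.1547, Δt_y=2.0000
    x: enter (5,5) at t=0.2887
    y: enter (5,4) at t=1.0000
    x: enter (6,4) at t=1.4434
    x: enter (7,4) at t=2.5981
    y: enter (7,3) at t=3.0000
    x: enter (8,3) at t=3.7528 ← occupied
  → r_2 = 3.7528
beam 3: φ=180°, α=60°
  dir = (cos 60°, sin 60°) = (0.5000, 0.8660); from cell (4,5)
  next x-line at t=0.5000, next y-line at t=0.5774; Δt_x=2.0000, Δt_y=1.1547
    x: enter (5,5) at t=0.5000
    y: enter (5,6) at t=0.5774
    y: enter (5,7) at t=1.7321
    x: enter (6,7) at t=2.5000
    y: enter (6,8) at t=2.8868 ← occupied
  → r_3 = 2.8868
beam 4: φ=270°, α=150°
  dir = (cos 150°, sin 150°) = (-0.8660, 0.5000); from cell (4,5)
  next x-line at t=0.8660, next y-line at t=1.0000; Δt_x=1.1547, Δt_y=2.0000
    x: enter (3,5) at t=0.8660
    y: enter (3,6) at t=1.0000
    x: enter (2,6) at t=2.0207
    y: enter (2,7) at t=3.0000 ← occupied
  → r_4 = 3.0000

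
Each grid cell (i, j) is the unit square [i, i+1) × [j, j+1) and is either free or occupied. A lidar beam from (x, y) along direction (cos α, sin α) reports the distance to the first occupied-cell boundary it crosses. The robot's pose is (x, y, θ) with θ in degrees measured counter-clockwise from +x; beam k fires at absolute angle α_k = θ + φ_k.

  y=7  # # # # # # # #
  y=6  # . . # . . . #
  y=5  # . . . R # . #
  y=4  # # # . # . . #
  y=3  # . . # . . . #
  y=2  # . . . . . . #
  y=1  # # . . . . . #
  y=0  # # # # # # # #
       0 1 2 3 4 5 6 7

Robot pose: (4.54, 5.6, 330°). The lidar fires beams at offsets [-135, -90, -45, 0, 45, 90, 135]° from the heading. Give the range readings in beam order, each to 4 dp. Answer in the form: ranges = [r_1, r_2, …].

ranges = [2.3182, 0.6928, 0.6212, 0.5312, 0.4762, 1.6166, 1.4494]

beam 1: φ=-135°, α=195°
  direction (-0.9659, -0.2588); cell (4,5); t to first gridline: x 0.5590, y 2.3182 (then +1.0353 / +3.8637)
    (3,5) via x @ 0.5590
    (2,5) via x @ 1.5943
    (2,4) via y @ 2.3182  # hit
  → r_1 = 2.3182
beam 2: φ=-90°, α=240°
  direction (-0.5000, -0.8660); cell (4,5); t to first gridline: x 1.0800, y 0.6928 (then +2.0000 / +1.1547)
    (4,4) via y @ 0.6928  # hit
  → r_2 = 0.6928
beam 3: φ=-45°, α=285°
  direction (0.2588, -0.9659); cell (4,5); t to first gridline: x 1.7773, y 0.6212 (then +3.8637 / +1.0353)
    (4,4) via y @ 0.6212  # hit
  → r_3 = 0.6212
beam 4: φ=0°, α=330°
  direction (0.8660, -0.5000); cell (4,5); t to first gridline: x 0.5312, y 1.2000 (then +1.1547 / +2.0000)
    (5,5) via x @ 0.5312  # hit
  → r_4 = 0.5312
beam 5: φ=45°, α=15°
  direction (0.9659, 0.2588); cell (4,5); t to first gridline: x 0.4762, y 1.5455 (then +1.0353 / +3.8637)
    (5,5) via x @ 0.4762  # hit
  → r_5 = 0.4762
beam 6: φ=90°, α=60°
  direction (0.5000, 0.8660); cell (4,5); t to first gridline: x 0.9200, y 0.4619 (then +2.0000 / +1.1547)
    (4,6) via y @ 0.4619
    (5,6) via x @ 0.9200
    (5,7) via y @ 1.6166  # hit
  → r_6 = 1.6166
beam 7: φ=135°, α=105°
  direction (-0.2588, 0.9659); cell (4,5); t to first gridline: x 2.0864, y 0.4141 (then +3.8637 / +1.0353)
    (4,6) via y @ 0.4141
    (4,7) via y @ 1.4494  # hit
  → r_7 = 1.4494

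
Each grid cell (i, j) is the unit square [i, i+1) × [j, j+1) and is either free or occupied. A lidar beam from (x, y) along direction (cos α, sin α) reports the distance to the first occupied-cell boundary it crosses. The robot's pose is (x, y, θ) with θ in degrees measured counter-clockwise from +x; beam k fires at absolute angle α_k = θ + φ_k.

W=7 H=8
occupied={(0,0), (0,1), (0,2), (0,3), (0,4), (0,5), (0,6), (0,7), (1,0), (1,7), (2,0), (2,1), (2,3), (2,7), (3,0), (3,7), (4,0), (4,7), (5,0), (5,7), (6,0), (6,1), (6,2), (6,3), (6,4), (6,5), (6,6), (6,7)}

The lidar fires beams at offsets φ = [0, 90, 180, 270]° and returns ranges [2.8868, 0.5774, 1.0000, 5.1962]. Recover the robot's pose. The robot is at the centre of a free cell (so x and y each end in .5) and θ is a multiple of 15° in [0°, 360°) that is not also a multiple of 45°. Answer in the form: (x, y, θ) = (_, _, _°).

(x, y, θ) = (5.5, 3.5, 240°)

Enumerate (i+0.5, j+0.5, θ) over the 28 free cells and 16 admissible headings. For each, cast all 4 beams and compare to the given ranges.
  (5.5, 4.5, 75°): beam 1 = 1.9319 ≠ 2.8868 ✗
  (3.5, 5.5, 15°): beam 1 = 2.5882 ≠ 2.8868 ✗
  (4.5, 6.5, 60°): beam 1 = 0.5774 ≠ 2.8868 ✗
  …
  (5.5, 3.5, 240°): r_1=2.8868, r_2=0.5774, r_3=1.0000, r_4=5.1962 — all match ✓
Only this pose fits every beam.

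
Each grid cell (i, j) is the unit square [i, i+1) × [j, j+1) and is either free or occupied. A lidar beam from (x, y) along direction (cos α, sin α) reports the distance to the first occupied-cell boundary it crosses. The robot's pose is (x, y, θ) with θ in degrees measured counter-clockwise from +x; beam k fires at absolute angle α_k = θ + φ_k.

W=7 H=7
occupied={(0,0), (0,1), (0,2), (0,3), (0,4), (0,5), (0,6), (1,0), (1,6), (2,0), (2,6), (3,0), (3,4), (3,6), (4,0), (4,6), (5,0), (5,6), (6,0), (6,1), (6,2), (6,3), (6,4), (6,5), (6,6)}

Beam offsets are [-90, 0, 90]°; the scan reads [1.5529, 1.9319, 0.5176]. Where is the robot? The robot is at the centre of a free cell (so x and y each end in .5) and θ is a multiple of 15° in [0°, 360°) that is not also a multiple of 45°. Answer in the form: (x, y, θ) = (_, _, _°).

The pose lattice has 24·16 = 384 candidates. Test each by forward raycasting.
  (4.5, 3.5, 30°): beam 1 = 2.8868 ≠ 1.5529 ✗
  (1.5, 2.5, 30°): beam 1 = 1.7321 ≠ 1.5529 ✗
  (4.5, 4.5, 300°): beam 1 = 0.5774 ≠ 1.5529 ✗
  (1.5, 2.5, 240°): beam 1 = 0.5774 ≠ 1.5529 ✗
  (5.5, 4.5, 255°): beam 2 = 3.6235 ≠ 1.9319 ✗
  …
  (5.5, 4.5, 285°): r_1=1.5529, r_2=1.9319, r_3=0.5176 — all match ✓
No second candidate reproduces the full scan.

(x, y, θ) = (5.5, 4.5, 285°)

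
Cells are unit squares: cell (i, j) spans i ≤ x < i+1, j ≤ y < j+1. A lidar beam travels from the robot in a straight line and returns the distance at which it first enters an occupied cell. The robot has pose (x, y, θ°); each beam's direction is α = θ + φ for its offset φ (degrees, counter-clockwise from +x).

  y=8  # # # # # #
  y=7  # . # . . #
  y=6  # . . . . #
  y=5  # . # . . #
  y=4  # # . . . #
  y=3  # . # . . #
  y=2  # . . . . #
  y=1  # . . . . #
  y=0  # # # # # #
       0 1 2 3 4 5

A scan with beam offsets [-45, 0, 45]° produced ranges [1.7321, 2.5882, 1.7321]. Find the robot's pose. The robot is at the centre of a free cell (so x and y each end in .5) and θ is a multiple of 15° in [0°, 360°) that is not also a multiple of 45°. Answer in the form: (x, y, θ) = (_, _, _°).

(x, y, θ) = (3.5, 5.5, 75°)

Enumerate (i+0.5, j+0.5, θ) over the 24 free cells and 16 admissible headings. For each, cast all 3 beams and compare to the given ranges.
  (1.5, 1.5, 300°): beam 1 = 0.5176 ≠ 1.7321 ✗
  (3.5, 1.5, 255°): beam 1 = 1.0000 ≠ 1.7321 ✗
  (4.5, 5.5, 240°): beam 1 = 1.5529 ≠ 1.7321 ✗
  …
  (3.5, 5.5, 75°): r_1=1.7321, r_2=2.5882, r_3=1.7321 — all match ✓
Unique over the lattice → pose = (3.5, 5.5, 75°).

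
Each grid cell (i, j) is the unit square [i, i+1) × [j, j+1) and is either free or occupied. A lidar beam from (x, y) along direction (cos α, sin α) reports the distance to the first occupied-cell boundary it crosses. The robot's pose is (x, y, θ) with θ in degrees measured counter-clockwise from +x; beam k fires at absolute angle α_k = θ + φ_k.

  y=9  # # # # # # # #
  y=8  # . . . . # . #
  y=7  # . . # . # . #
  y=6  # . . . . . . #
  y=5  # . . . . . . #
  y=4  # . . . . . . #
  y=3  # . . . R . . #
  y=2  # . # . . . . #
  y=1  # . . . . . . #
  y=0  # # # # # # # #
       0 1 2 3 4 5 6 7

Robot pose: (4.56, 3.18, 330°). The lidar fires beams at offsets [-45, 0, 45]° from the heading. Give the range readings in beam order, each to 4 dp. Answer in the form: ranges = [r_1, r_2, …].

ranges = [2.2569, 2.8175, 2.5261]

beam 1: φ=-45°, α=285°
  d=(0.2588,-0.9659)  start (4,3)  tX=1.7000 tY=0.1863  stride 1/|dx|=3.8637 1/|dy|=1.0353
    cross y-line → (4,2), t=0.1863
    cross y-line → (4,1), t=1.2216
    cross x-line → (5,1), t=1.7000
    cross y-line → (5,0), t=2.2569 (wall)
  → r_1 = 2.2569
beam 2: φ=0°, α=330°
  d=(0.8660,-0.5000)  start (4,3)  tX=0.5081 tY=0.3600  stride 1/|dx|=1.1547 1/|dy|=2.0000
    cross y-line → (4,2), t=0.3600
    cross x-line → (5,2), t=0.5081
    cross x-line → (6,2), t=1.6628
    cross y-line → (6,1), t=2.3600
    cross x-line → (7,1), t=2.8175 (wall)
  → r_2 = 2.8175
beam 3: φ=45°, α=15°
  d=(0.9659,0.2588)  start (4,3)  tX=0.4555 tY=3.1682  stride 1/|dx|=1.0353 1/|dy|=3.8637
    cross x-line → (5,3), t=0.4555
    cross x-line → (6,3), t=1.4908
    cross x-line → (7,3), t=2.5261 (wall)
  → r_3 = 2.5261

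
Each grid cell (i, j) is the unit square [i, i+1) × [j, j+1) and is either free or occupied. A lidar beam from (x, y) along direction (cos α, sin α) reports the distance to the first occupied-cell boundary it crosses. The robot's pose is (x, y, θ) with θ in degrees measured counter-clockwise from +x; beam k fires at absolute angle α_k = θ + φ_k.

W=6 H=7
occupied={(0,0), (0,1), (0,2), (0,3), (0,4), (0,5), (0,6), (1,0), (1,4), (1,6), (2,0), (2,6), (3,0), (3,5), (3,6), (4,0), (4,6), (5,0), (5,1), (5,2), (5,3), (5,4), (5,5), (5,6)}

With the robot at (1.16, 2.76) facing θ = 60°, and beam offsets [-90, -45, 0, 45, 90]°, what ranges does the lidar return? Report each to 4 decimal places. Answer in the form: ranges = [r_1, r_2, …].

beam 1: φ=-90°, α=330°
  direction (0.8660, -0.5000); cell (1,2); t to first gridline: x 0.9699, y 1.5200 (then +1.1547 / +2.0000)
    (2,2) via x @ 0.9699
    (2,1) via y @ 1.5200
    (3,1) via x @ 2.1246
    (4,1) via x @ 3.2793
    (4,0) via y @ 3.5200  # hit
  → r_1 = 3.5200
beam 2: φ=-45°, α=15°
  direction (0.9659, 0.2588); cell (1,2); t to first gridline: x 0.8696, y 0.9273 (then +1.0353 / +3.8637)
    (2,2) via x @ 0.8696
    (2,3) via y @ 0.9273
    (3,3) via x @ 1.9049
    (4,3) via x @ 2.9402
    (5,3) via x @ 3.9755  # hit
  → r_2 = 3.9755
beam 3: φ=0°, α=60°
  direction (0.5000, 0.8660); cell (1,2); t to first gridline: x 1.6800, y 0.2771 (then +2.0000 / +1.1547)
    (1,3) via y @ 0.2771
    (1,4) via y @ 1.4318  # hit
  → r_3 = 1.4318
beam 4: φ=45°, α=105°
  direction (-0.2588, 0.9659); cell (1,2); t to first gridline: x 0.6182, y 0.2485 (then +3.8637 / +1.0353)
    (1,3) via y @ 0.2485
    (0,3) via x @ 0.6182  # hit
  → r_4 = 0.6182
beam 5: φ=90°, α=150°
  direction (-0.8660, 0.5000); cell (1,2); t to first gridline: x 0.1848, y 0.4800 (then +1.1547 / +2.0000)
    (0,2) via x @ 0.1848  # hit
  → r_5 = 0.1848

ranges = [3.5200, 3.9755, 1.4318, 0.6182, 0.1848]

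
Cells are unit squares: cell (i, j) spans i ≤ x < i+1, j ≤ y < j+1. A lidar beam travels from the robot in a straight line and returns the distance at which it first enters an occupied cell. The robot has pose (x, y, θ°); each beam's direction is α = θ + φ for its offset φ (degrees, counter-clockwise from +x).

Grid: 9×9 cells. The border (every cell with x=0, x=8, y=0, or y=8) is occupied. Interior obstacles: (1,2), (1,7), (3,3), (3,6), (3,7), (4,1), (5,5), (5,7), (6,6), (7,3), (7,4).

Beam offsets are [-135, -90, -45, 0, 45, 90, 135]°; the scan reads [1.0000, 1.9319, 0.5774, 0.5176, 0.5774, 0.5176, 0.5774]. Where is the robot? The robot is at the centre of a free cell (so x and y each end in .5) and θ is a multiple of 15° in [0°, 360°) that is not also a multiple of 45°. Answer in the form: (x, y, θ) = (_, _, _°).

Candidates: 38 free-cell centres × 16 headings = 608 poses. Raycast each; keep the one whose scan matches to 4 dp.
  (7.5, 1.5, 105°): beam 1 = 0.5774 ≠ 1.0000 ✗
  (1.5, 4.5, 150°): beam 1 = 3.6235 ≠ 1.0000 ✗
  (1.5, 1.5, 195°): beam 1 = 0.5774 ≠ 1.0000 ✗
  (1.5, 1.5, 210°): beam 1 = 0.5176 ≠ 1.0000 ✗
  …
  (4.5, 7.5, 15°): r_1=1.0000, r_2=1.9319, r_3=0.5774, r_4=0.5176, r_5=0.5774, r_6=0.5176, r_7=0.5774 — all match ✓
Unique over the lattice → pose = (4.5, 7.5, 15°).

(x, y, θ) = (4.5, 7.5, 15°)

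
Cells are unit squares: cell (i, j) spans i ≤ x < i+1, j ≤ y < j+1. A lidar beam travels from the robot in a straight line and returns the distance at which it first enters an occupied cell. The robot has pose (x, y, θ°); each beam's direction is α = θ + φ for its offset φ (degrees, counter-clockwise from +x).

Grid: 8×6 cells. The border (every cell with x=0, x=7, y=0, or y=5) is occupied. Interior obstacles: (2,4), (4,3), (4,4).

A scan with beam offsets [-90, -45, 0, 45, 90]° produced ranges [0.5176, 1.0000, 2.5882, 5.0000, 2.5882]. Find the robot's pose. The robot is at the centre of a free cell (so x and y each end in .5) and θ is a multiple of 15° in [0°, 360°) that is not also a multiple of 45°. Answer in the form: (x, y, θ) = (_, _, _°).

(x, y, θ) = (1.5, 3.5, 285°)

The pose lattice has 21·16 = 336 candidates. Test each by forward raycasting.
  (6.5, 1.5, 195°): beam 1 = 3.6235 ≠ 0.5176 ✗
  (5.5, 4.5, 255°): beam 2 = 0.5774 ≠ 1.0000 ✗
  (3.5, 3.5, 15°): beam 1 = 2.5882 ≠ 0.5176 ✗
  (5.5, 2.5, 285°): beam 1 = 4.6587 ≠ 0.5176 ✗
  …
  (1.5, 3.5, 285°): r_1=0.5176, r_2=1.0000, r_3=2.5882, r_4=5.0000, r_5=2.5882 — all match ✓
Only this pose fits every beam.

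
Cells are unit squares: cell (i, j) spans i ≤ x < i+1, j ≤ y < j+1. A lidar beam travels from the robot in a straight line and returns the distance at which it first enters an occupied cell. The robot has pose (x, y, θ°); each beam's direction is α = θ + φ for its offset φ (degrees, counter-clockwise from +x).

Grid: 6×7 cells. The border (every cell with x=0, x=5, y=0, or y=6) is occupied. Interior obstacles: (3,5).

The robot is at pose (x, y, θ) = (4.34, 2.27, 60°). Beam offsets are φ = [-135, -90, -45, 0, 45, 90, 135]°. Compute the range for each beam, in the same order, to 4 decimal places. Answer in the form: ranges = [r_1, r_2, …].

ranges = [1.3148, 0.7621, 0.6833, 1.3200, 2.8263, 3.8567, 3.4578]

beam 1: φ=-135°, α=285°
  dir = (cos 285°, sin 285°) = (0.2588, -0.9659); from cell (4,2)
  next x-line at t=2.5500, next y-line at t=0.2795; Δt_x=3.8637, Δt_y=1.0353
    y: enter (4,1) at t=0.2795
    y: enter (4,0) at t=1.3148 ← occupied
  → r_1 = 1.3148
beam 2: φ=-90°, α=330°
  dir = (cos 330°, sin 330°) = (0.8660, -0.5000); from cell (4,2)
  next x-line at t=0.7621, next y-line at t=0.5400; Δt_x=1.1547, Δt_y=2.0000
    y: enter (4,1) at t=0.5400
    x: enter (5,1) at t=0.7621 ← occupied
  → r_2 = 0.7621
beam 3: φ=-45°, α=15°
  dir = (cos 15°, sin 15°) = (0.9659, 0.2588); from cell (4,2)
  next x-line at t=0.6833, next y-line at t=2.8205; Δt_x=1.0353, Δt_y=3.8637
    x: enter (5,2) at t=0.6833 ← occupied
  → r_3 = 0.6833
beam 4: φ=0°, α=60°
  dir = (cos 60°, sin 60°) = (0.5000, 0.8660); from cell (4,2)
  next x-line at t=1.3200, next y-line at t=0.8429; Δt_x=2.0000, Δt_y=1.1547
    y: enter (4,3) at t=0.8429
    x: enter (5,3) at t=1.3200 ← occupied
  → r_4 = 1.3200
beam 5: φ=45°, α=105°
  dir = (cos 105°, sin 105°) = (-0.2588, 0.9659); from cell (4,2)
  next x-line at t=1.3137, next y-line at t=0.7558; Δt_x=3.8637, Δt_y=1.0353
    y: enter (4,3) at t=0.7558
    x: enter (3,3) at t=1.3137
    y: enter (3,4) at t=1.7910
    y: enter (3,5) at t=2.8263 ← occupied
  → r_5 = 2.8263
beam 6: φ=90°, α=150°
  dir = (cos 150°, sin 150°) = (-0.8660, 0.5000); from cell (4,2)
  next x-line at t=0.3926, next y-line at t=1.4600; Δt_x=1.1547, Δt_y=2.0000
    x: enter (3,2) at t=0.3926
    y: enter (3,3) at t=1.4600
    x: enter (2,3) at t=1.5473
    x: enter (1,3) at t=2.7020
    y: enter (1,4) at t=3.4600
    x: enter (0,4) at t=3.8567 ← occupied
  → r_6 = 3.8567
beam 7: φ=135°, α=195°
  dir = (cos 195°, sin 195°) = (-0.9659, -0.2588); from cell (4,2)
  next x-line at t=0.3520, next y-line at t=1.0432; Δt_x=1.0353, Δt_y=3.8637
    x: enter (3,2) at t=0.3520
    y: enter (3,1) at t=1.0432
    x: enter (2,1) at t=1.3873
    x: enter (1,1) at t=2.4225
    x: enter (0,1) at t=3.4578 ← occupied
  → r_7 = 3.4578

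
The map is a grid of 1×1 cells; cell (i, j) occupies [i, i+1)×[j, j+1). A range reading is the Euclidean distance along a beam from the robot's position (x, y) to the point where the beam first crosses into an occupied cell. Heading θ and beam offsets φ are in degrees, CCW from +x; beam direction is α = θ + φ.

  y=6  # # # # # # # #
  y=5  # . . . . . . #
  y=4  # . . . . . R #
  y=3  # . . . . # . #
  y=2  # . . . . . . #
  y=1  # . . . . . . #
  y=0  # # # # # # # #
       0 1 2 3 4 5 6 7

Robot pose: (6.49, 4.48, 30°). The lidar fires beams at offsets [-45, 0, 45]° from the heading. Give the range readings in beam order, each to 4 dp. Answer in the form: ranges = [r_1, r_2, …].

beam 1: φ=-45°, α=345°
  cosα=0.9659 sinα=-0.2588 | (6,4) | tMaxX 0.5280 tMaxY 1.8546 | tΔX 1.0353 tΔY 3.8637
    t=0.5280 [x] (7,4) — stop
  → r_1 = 0.5280
beam 2: φ=0°, α=30°
  cosα=0.8660 sinα=0.5000 | (6,4) | tMaxX 0.5889 tMaxY 1.0400 | tΔX 1.1547 tΔY 2.0000
    t=0.5889 [x] (7,4) — stop
  → r_2 = 0.5889
beam 3: φ=45°, α=75°
  cosα=0.2588 sinα=0.9659 | (6,4) | tMaxX 1.9705 tMaxY 0.5383 | tΔX 3.8637 tΔY 1.0353
    t=0.5383 [y] (6,5)
    t=1.5736 [y] (6,6) — stop
  → r_3 = 1.5736

ranges = [0.5280, 0.5889, 1.5736]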